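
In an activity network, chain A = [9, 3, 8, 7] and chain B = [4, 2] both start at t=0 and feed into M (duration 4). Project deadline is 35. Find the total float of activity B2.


Forward pass: ES(B2) = sum of predecessors on chain B = 4
EF = ES + duration = 4 + 2 = 6
Backward pass: LF(M) = deadline = 35; LS(M) = 35 - 4 = 31
LF(B2) = LS(M) - sum(successors on chain B) = 31 - 0 = 31
LS = LF - duration = 31 - 2 = 29
Total float = LS - ES = 29 - 4 = 25

25


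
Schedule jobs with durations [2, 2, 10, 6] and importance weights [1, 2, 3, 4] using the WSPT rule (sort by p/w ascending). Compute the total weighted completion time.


Compute p/w ratios and sort ascending (WSPT): [(2, 2), (6, 4), (2, 1), (10, 3)]
Compute weighted completion times:
  Job (p=2,w=2): C=2, w*C=2*2=4
  Job (p=6,w=4): C=8, w*C=4*8=32
  Job (p=2,w=1): C=10, w*C=1*10=10
  Job (p=10,w=3): C=20, w*C=3*20=60
Total weighted completion time = 106

106


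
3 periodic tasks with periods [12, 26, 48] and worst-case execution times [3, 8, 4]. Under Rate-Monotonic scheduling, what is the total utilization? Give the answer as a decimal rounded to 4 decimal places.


Compute individual utilizations (exact fractions):
  Task 1: C/T = 3/12 = 1/4 (approx. 0.25)
  Task 2: C/T = 8/26 = 4/13 (approx. 0.3077)
  Task 3: C/T = 4/48 = 1/12 (approx. 0.0833)
Total utilization U = 1/4 + 4/13 + 1/12 = 25/39
Rounded to 4 decimal places: U = 0.6410
RM (Liu & Layland) bound for 3 tasks = 0.779763; compare with U = 25/39 (approx. 0.641026)
U <= bound, so schedulable by RM sufficient condition.

0.6410


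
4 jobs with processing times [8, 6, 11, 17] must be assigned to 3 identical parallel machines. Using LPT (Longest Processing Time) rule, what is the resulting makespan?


Sort jobs in decreasing order (LPT): [17, 11, 8, 6]
Assign each job to the least loaded machine:
  Machine 1: jobs [17], load = 17
  Machine 2: jobs [11], load = 11
  Machine 3: jobs [8, 6], load = 14
Makespan = max load = 17

17


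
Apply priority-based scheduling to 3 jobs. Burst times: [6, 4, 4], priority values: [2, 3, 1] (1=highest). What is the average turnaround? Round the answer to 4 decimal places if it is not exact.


Sort by priority (ascending = highest first):
Order: [(1, 4), (2, 6), (3, 4)]
Completion times:
  Priority 1, burst=4, C=4
  Priority 2, burst=6, C=10
  Priority 3, burst=4, C=14
Average turnaround = 28/3 = 9.3333

9.3333


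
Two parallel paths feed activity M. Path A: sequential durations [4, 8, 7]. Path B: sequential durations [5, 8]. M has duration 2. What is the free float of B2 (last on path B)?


ES(B2) = sum of predecessors on chain B = 5
EF(B2) = ES + duration = 5 + 8 = 13
Successor of B2 is M. ES(M) = max(sum(A), sum(B)) = max(19, 13) = 19
Free float = ES(successor) - EF(current) = 19 - 13 = 6

6


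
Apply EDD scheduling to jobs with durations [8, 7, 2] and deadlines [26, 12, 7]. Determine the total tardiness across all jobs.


Sort by due date (EDD order): [(2, 7), (7, 12), (8, 26)]
Compute completion times and tardiness:
  Job 1: p=2, d=7, C=2, tardiness=max(0,2-7)=0
  Job 2: p=7, d=12, C=9, tardiness=max(0,9-12)=0
  Job 3: p=8, d=26, C=17, tardiness=max(0,17-26)=0
Total tardiness = 0

0


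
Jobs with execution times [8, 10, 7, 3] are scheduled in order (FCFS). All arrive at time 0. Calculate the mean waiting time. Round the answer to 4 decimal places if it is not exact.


FCFS order (as given): [8, 10, 7, 3]
Waiting times:
  Job 1: wait = 0
  Job 2: wait = 8
  Job 3: wait = 18
  Job 4: wait = 25
Sum of waiting times = 51
Average waiting time = 51/4 = 12.75

12.75


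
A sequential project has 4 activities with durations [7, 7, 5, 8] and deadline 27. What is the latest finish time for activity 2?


LF(activity 2) = deadline - sum of successor durations
Successors: activities 3 through 4 with durations [5, 8]
Sum of successor durations = 13
LF = 27 - 13 = 14

14


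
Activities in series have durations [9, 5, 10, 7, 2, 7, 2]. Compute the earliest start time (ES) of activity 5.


Activity 5 starts after activities 1 through 4 complete.
Predecessor durations: [9, 5, 10, 7]
ES = 9 + 5 + 10 + 7 = 31

31


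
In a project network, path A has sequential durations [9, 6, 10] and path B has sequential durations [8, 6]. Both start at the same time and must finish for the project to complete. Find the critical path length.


Path A total = 9 + 6 + 10 = 25
Path B total = 8 + 6 = 14
Critical path = longest path = max(25, 14) = 25

25


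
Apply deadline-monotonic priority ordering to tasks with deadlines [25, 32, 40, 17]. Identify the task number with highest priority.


Sort tasks by relative deadline (ascending):
  Task 4: deadline = 17
  Task 1: deadline = 25
  Task 2: deadline = 32
  Task 3: deadline = 40
Priority order (highest first): [4, 1, 2, 3]
Highest priority task = 4

4


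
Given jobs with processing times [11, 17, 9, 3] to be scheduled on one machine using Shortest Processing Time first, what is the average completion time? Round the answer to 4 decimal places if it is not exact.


Sort jobs by processing time (SPT order): [3, 9, 11, 17]
Compute completion times sequentially:
  Job 1: processing = 3, completes at 3
  Job 2: processing = 9, completes at 12
  Job 3: processing = 11, completes at 23
  Job 4: processing = 17, completes at 40
Sum of completion times = 78
Average completion time = 78/4 = 19.5

19.5


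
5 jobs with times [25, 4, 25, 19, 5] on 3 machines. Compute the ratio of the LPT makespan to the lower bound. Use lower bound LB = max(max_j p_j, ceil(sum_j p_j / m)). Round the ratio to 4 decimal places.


LPT order: [25, 25, 19, 5, 4]
Machine loads after assignment: [25, 25, 28]
LPT makespan = 28
Lower bound = max(max_job, ceil(total/3)) = max(25, 26) = 26
Ratio = 28 / 26 = 1.0769

1.0769


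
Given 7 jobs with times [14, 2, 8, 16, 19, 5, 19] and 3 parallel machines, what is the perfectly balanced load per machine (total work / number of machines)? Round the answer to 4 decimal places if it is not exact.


Total processing time = 14 + 2 + 8 + 16 + 19 + 5 + 19 = 83
Number of machines = 3
Ideal balanced load = 83 / 3 = 27.6667

27.6667


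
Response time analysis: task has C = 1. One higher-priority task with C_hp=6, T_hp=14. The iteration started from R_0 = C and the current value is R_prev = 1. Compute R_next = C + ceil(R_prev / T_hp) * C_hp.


R_next = C + ceil(R_prev / T_hp) * C_hp
ceil(1 / 14) = ceil(0.0714) = 1
Interference = 1 * 6 = 6
R_next = 1 + 6 = 7

7


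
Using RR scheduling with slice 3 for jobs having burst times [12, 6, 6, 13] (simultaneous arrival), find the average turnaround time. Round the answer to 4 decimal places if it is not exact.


Time quantum = 3
Execution trace:
  J1 runs 3 units, time = 3
  J2 runs 3 units, time = 6
  J3 runs 3 units, time = 9
  J4 runs 3 units, time = 12
  J1 runs 3 units, time = 15
  J2 runs 3 units, time = 18
  J3 runs 3 units, time = 21
  J4 runs 3 units, time = 24
  J1 runs 3 units, time = 27
  J4 runs 3 units, time = 30
  J1 runs 3 units, time = 33
  J4 runs 3 units, time = 36
  J4 runs 1 units, time = 37
Finish times: [33, 18, 21, 37]
Average turnaround = 109/4 = 27.25

27.25


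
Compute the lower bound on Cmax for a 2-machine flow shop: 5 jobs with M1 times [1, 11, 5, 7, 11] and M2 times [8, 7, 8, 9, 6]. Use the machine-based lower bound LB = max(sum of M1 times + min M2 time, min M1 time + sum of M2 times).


LB1 = sum(M1 times) + min(M2 times) = 35 + 6 = 41
LB2 = min(M1 times) + sum(M2 times) = 1 + 38 = 39
Lower bound = max(LB1, LB2) = max(41, 39) = 41

41


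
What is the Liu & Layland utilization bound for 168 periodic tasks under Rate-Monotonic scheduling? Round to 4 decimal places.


Compute 2^(1/168) = 1.0041343992
Subtract 1: 1.0041343992 - 1 = 0.0041343992
Multiply by n: 168 * 0.0041343992 = 0.6945790656
Round to 4 dp: 0.6946

0.6946


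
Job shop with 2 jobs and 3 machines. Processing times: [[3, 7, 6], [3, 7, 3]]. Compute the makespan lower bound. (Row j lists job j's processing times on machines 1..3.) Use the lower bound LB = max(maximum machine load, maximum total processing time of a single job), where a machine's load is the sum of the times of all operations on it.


Machine loads:
  Machine 1: 3 + 3 = 6
  Machine 2: 7 + 7 = 14
  Machine 3: 6 + 3 = 9
Max machine load = 14
Job totals:
  Job 1: 16
  Job 2: 13
Max job total = 16
Lower bound = max(14, 16) = 16

16


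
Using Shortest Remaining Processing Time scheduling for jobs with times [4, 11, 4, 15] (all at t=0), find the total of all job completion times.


Since all jobs arrive at t=0, SRPT equals SPT ordering.
SPT order: [4, 4, 11, 15]
Completion times:
  Job 1: p=4, C=4
  Job 2: p=4, C=8
  Job 3: p=11, C=19
  Job 4: p=15, C=34
Total completion time = 4 + 8 + 19 + 34 = 65

65


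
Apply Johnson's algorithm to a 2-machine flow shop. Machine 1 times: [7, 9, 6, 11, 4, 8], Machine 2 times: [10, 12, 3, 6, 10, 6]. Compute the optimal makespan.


Apply Johnson's rule:
  Group 1 (a <= b): [(5, 4, 10), (1, 7, 10), (2, 9, 12)]
  Group 2 (a > b): [(4, 11, 6), (6, 8, 6), (3, 6, 3)]
Optimal job order: [5, 1, 2, 4, 6, 3]
Schedule:
  Job 5: M1 done at 4, M2 done at 14
  Job 1: M1 done at 11, M2 done at 24
  Job 2: M1 done at 20, M2 done at 36
  Job 4: M1 done at 31, M2 done at 42
  Job 6: M1 done at 39, M2 done at 48
  Job 3: M1 done at 45, M2 done at 51
Makespan = 51

51


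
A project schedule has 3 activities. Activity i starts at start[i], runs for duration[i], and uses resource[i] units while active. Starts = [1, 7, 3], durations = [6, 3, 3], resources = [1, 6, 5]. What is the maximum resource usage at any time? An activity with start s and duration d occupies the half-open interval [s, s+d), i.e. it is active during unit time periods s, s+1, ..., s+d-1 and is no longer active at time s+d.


Each activity i is active on [start_i, start_i + duration_i).
Compute total resource usage per time slot:
  t=0: active resources = [], total = 0
  t=1: active resources = [1], total = 1
  t=2: active resources = [1], total = 1
  t=3: active resources = [1, 5], total = 6
  t=4: active resources = [1, 5], total = 6
  t=5: active resources = [1, 5], total = 6
  t=6: active resources = [1], total = 1
  t=7: active resources = [6], total = 6
  t=8: active resources = [6], total = 6
  t=9: active resources = [6], total = 6
Peak resource demand = 6

6


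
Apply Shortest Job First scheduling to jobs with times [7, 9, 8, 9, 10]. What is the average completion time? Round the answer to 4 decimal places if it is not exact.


SJF order (ascending): [7, 8, 9, 9, 10]
Completion times:
  Job 1: burst=7, C=7
  Job 2: burst=8, C=15
  Job 3: burst=9, C=24
  Job 4: burst=9, C=33
  Job 5: burst=10, C=43
Average completion = 122/5 = 24.4

24.4


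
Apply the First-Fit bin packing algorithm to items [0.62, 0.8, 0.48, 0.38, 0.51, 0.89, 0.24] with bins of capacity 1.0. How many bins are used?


Place items sequentially using First-Fit:
  Item 0.62 -> new Bin 1
  Item 0.8 -> new Bin 2
  Item 0.48 -> new Bin 3
  Item 0.38 -> Bin 1 (now 1.0)
  Item 0.51 -> Bin 3 (now 0.99)
  Item 0.89 -> new Bin 4
  Item 0.24 -> new Bin 5
Total bins used = 5

5


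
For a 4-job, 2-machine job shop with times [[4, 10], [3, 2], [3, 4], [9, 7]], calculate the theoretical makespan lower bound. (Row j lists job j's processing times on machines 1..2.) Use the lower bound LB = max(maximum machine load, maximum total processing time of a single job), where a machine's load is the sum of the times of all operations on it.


Machine loads:
  Machine 1: 4 + 3 + 3 + 9 = 19
  Machine 2: 10 + 2 + 4 + 7 = 23
Max machine load = 23
Job totals:
  Job 1: 14
  Job 2: 5
  Job 3: 7
  Job 4: 16
Max job total = 16
Lower bound = max(23, 16) = 23

23


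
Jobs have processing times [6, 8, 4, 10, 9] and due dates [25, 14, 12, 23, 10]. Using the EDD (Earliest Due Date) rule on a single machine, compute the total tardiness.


Sort by due date (EDD order): [(9, 10), (4, 12), (8, 14), (10, 23), (6, 25)]
Compute completion times and tardiness:
  Job 1: p=9, d=10, C=9, tardiness=max(0,9-10)=0
  Job 2: p=4, d=12, C=13, tardiness=max(0,13-12)=1
  Job 3: p=8, d=14, C=21, tardiness=max(0,21-14)=7
  Job 4: p=10, d=23, C=31, tardiness=max(0,31-23)=8
  Job 5: p=6, d=25, C=37, tardiness=max(0,37-25)=12
Total tardiness = 28

28


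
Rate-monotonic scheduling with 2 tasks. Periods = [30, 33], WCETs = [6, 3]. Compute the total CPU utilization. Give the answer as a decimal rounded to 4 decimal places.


Compute individual utilizations (exact fractions):
  Task 1: C/T = 6/30 = 1/5 (approx. 0.2)
  Task 2: C/T = 3/33 = 1/11 (approx. 0.0909)
Total utilization U = 1/5 + 1/11 = 16/55
Rounded to 4 decimal places: U = 0.2909
RM (Liu & Layland) bound for 2 tasks = 0.828427; compare with U = 16/55 (approx. 0.290909)
U <= bound, so schedulable by RM sufficient condition.

0.2909


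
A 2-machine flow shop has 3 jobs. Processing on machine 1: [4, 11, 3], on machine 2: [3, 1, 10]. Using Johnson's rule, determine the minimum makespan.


Apply Johnson's rule:
  Group 1 (a <= b): [(3, 3, 10)]
  Group 2 (a > b): [(1, 4, 3), (2, 11, 1)]
Optimal job order: [3, 1, 2]
Schedule:
  Job 3: M1 done at 3, M2 done at 13
  Job 1: M1 done at 7, M2 done at 16
  Job 2: M1 done at 18, M2 done at 19
Makespan = 19

19


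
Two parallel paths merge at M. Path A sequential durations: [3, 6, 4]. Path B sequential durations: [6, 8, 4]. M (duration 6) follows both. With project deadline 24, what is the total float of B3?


Forward pass: ES(B3) = sum of predecessors on chain B = 14
EF = ES + duration = 14 + 4 = 18
Backward pass: LF(M) = deadline = 24; LS(M) = 24 - 6 = 18
LF(B3) = LS(M) - sum(successors on chain B) = 18 - 0 = 18
LS = LF - duration = 18 - 4 = 14
Total float = LS - ES = 14 - 14 = 0

0


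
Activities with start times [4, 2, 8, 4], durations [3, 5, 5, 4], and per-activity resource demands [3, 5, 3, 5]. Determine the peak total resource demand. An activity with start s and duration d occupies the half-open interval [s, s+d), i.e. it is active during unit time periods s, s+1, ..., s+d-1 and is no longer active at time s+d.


Each activity i is active on [start_i, start_i + duration_i).
Compute total resource usage per time slot:
  t=0: active resources = [], total = 0
  t=1: active resources = [], total = 0
  t=2: active resources = [5], total = 5
  t=3: active resources = [5], total = 5
  t=4: active resources = [3, 5, 5], total = 13
  t=5: active resources = [3, 5, 5], total = 13
  t=6: active resources = [3, 5, 5], total = 13
  t=7: active resources = [5], total = 5
  t=8: active resources = [3], total = 3
  t=9: active resources = [3], total = 3
  t=10: active resources = [3], total = 3
  t=11: active resources = [3], total = 3
  t=12: active resources = [3], total = 3
Peak resource demand = 13

13


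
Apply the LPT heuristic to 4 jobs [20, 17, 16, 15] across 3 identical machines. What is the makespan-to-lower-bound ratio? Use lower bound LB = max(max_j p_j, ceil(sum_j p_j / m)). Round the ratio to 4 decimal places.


LPT order: [20, 17, 16, 15]
Machine loads after assignment: [20, 17, 31]
LPT makespan = 31
Lower bound = max(max_job, ceil(total/3)) = max(20, 23) = 23
Ratio = 31 / 23 = 1.3478

1.3478


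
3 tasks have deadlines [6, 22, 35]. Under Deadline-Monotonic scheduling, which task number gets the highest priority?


Sort tasks by relative deadline (ascending):
  Task 1: deadline = 6
  Task 2: deadline = 22
  Task 3: deadline = 35
Priority order (highest first): [1, 2, 3]
Highest priority task = 1

1


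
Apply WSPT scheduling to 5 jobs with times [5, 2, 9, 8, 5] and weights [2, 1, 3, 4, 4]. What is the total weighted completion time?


Compute p/w ratios and sort ascending (WSPT): [(5, 4), (2, 1), (8, 4), (5, 2), (9, 3)]
Compute weighted completion times:
  Job (p=5,w=4): C=5, w*C=4*5=20
  Job (p=2,w=1): C=7, w*C=1*7=7
  Job (p=8,w=4): C=15, w*C=4*15=60
  Job (p=5,w=2): C=20, w*C=2*20=40
  Job (p=9,w=3): C=29, w*C=3*29=87
Total weighted completion time = 214

214


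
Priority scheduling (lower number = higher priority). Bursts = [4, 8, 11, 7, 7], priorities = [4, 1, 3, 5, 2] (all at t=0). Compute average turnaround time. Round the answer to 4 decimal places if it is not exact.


Sort by priority (ascending = highest first):
Order: [(1, 8), (2, 7), (3, 11), (4, 4), (5, 7)]
Completion times:
  Priority 1, burst=8, C=8
  Priority 2, burst=7, C=15
  Priority 3, burst=11, C=26
  Priority 4, burst=4, C=30
  Priority 5, burst=7, C=37
Average turnaround = 116/5 = 23.2

23.2


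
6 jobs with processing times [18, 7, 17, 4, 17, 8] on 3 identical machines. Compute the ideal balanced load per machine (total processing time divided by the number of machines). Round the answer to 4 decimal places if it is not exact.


Total processing time = 18 + 7 + 17 + 4 + 17 + 8 = 71
Number of machines = 3
Ideal balanced load = 71 / 3 = 23.6667

23.6667


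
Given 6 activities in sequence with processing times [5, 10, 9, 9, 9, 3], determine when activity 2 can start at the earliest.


Activity 2 starts after activities 1 through 1 complete.
Predecessor durations: [5]
ES = 5 = 5

5


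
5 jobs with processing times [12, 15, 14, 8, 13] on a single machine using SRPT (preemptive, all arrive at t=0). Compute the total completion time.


Since all jobs arrive at t=0, SRPT equals SPT ordering.
SPT order: [8, 12, 13, 14, 15]
Completion times:
  Job 1: p=8, C=8
  Job 2: p=12, C=20
  Job 3: p=13, C=33
  Job 4: p=14, C=47
  Job 5: p=15, C=62
Total completion time = 8 + 20 + 33 + 47 + 62 = 170

170


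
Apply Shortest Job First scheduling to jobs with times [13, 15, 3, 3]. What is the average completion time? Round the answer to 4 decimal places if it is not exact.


SJF order (ascending): [3, 3, 13, 15]
Completion times:
  Job 1: burst=3, C=3
  Job 2: burst=3, C=6
  Job 3: burst=13, C=19
  Job 4: burst=15, C=34
Average completion = 62/4 = 15.5

15.5


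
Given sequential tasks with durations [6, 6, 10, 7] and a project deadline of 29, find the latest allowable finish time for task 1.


LF(activity 1) = deadline - sum of successor durations
Successors: activities 2 through 4 with durations [6, 10, 7]
Sum of successor durations = 23
LF = 29 - 23 = 6

6


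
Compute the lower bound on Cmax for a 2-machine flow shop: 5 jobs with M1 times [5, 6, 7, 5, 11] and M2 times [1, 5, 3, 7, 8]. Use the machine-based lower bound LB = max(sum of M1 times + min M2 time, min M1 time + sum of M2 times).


LB1 = sum(M1 times) + min(M2 times) = 34 + 1 = 35
LB2 = min(M1 times) + sum(M2 times) = 5 + 24 = 29
Lower bound = max(LB1, LB2) = max(35, 29) = 35

35


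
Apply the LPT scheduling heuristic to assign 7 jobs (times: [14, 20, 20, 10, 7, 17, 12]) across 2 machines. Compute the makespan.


Sort jobs in decreasing order (LPT): [20, 20, 17, 14, 12, 10, 7]
Assign each job to the least loaded machine:
  Machine 1: jobs [20, 17, 10], load = 47
  Machine 2: jobs [20, 14, 12, 7], load = 53
Makespan = max load = 53

53


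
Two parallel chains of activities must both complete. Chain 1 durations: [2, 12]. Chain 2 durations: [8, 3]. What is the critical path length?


Path A total = 2 + 12 = 14
Path B total = 8 + 3 = 11
Critical path = longest path = max(14, 11) = 14

14


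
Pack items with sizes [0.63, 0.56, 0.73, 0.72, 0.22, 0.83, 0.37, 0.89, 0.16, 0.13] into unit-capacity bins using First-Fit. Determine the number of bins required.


Place items sequentially using First-Fit:
  Item 0.63 -> new Bin 1
  Item 0.56 -> new Bin 2
  Item 0.73 -> new Bin 3
  Item 0.72 -> new Bin 4
  Item 0.22 -> Bin 1 (now 0.85)
  Item 0.83 -> new Bin 5
  Item 0.37 -> Bin 2 (now 0.93)
  Item 0.89 -> new Bin 6
  Item 0.16 -> Bin 3 (now 0.89)
  Item 0.13 -> Bin 1 (now 0.98)
Total bins used = 6

6


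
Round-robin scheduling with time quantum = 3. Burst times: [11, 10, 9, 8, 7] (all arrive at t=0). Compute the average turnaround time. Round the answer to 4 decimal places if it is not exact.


Time quantum = 3
Execution trace:
  J1 runs 3 units, time = 3
  J2 runs 3 units, time = 6
  J3 runs 3 units, time = 9
  J4 runs 3 units, time = 12
  J5 runs 3 units, time = 15
  J1 runs 3 units, time = 18
  J2 runs 3 units, time = 21
  J3 runs 3 units, time = 24
  J4 runs 3 units, time = 27
  J5 runs 3 units, time = 30
  J1 runs 3 units, time = 33
  J2 runs 3 units, time = 36
  J3 runs 3 units, time = 39
  J4 runs 2 units, time = 41
  J5 runs 1 units, time = 42
  J1 runs 2 units, time = 44
  J2 runs 1 units, time = 45
Finish times: [44, 45, 39, 41, 42]
Average turnaround = 211/5 = 42.2

42.2


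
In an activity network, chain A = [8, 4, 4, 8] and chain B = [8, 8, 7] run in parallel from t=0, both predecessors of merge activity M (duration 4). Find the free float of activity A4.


ES(A4) = sum of predecessors on chain A = 16
EF(A4) = ES + duration = 16 + 8 = 24
Successor of A4 is M. ES(M) = max(sum(A), sum(B)) = max(24, 23) = 24
Free float = ES(successor) - EF(current) = 24 - 24 = 0

0


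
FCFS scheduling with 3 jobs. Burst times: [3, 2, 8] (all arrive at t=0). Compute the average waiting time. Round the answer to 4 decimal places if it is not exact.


FCFS order (as given): [3, 2, 8]
Waiting times:
  Job 1: wait = 0
  Job 2: wait = 3
  Job 3: wait = 5
Sum of waiting times = 8
Average waiting time = 8/3 = 2.6667

2.6667


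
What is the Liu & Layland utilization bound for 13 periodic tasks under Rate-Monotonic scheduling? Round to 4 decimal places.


Compute 2^(1/13) = 1.0547660765
Subtract 1: 1.0547660765 - 1 = 0.0547660765
Multiply by n: 13 * 0.0547660765 = 0.7119589945
Round to 4 dp: 0.7120

0.7120


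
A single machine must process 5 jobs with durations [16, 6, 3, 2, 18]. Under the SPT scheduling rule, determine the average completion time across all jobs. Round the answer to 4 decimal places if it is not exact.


Sort jobs by processing time (SPT order): [2, 3, 6, 16, 18]
Compute completion times sequentially:
  Job 1: processing = 2, completes at 2
  Job 2: processing = 3, completes at 5
  Job 3: processing = 6, completes at 11
  Job 4: processing = 16, completes at 27
  Job 5: processing = 18, completes at 45
Sum of completion times = 90
Average completion time = 90/5 = 18.0

18.0


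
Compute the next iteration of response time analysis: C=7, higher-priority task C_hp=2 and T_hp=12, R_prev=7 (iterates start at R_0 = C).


R_next = C + ceil(R_prev / T_hp) * C_hp
ceil(7 / 12) = ceil(0.5833) = 1
Interference = 1 * 2 = 2
R_next = 7 + 2 = 9

9


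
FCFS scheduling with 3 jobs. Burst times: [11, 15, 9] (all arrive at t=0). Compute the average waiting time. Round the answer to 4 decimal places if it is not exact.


FCFS order (as given): [11, 15, 9]
Waiting times:
  Job 1: wait = 0
  Job 2: wait = 11
  Job 3: wait = 26
Sum of waiting times = 37
Average waiting time = 37/3 = 12.3333

12.3333


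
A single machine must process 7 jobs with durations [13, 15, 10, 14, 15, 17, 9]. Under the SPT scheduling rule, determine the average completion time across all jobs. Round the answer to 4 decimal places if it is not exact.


Sort jobs by processing time (SPT order): [9, 10, 13, 14, 15, 15, 17]
Compute completion times sequentially:
  Job 1: processing = 9, completes at 9
  Job 2: processing = 10, completes at 19
  Job 3: processing = 13, completes at 32
  Job 4: processing = 14, completes at 46
  Job 5: processing = 15, completes at 61
  Job 6: processing = 15, completes at 76
  Job 7: processing = 17, completes at 93
Sum of completion times = 336
Average completion time = 336/7 = 48.0

48.0


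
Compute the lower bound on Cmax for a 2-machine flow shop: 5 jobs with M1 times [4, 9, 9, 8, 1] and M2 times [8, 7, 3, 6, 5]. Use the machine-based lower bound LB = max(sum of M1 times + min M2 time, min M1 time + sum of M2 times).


LB1 = sum(M1 times) + min(M2 times) = 31 + 3 = 34
LB2 = min(M1 times) + sum(M2 times) = 1 + 29 = 30
Lower bound = max(LB1, LB2) = max(34, 30) = 34

34


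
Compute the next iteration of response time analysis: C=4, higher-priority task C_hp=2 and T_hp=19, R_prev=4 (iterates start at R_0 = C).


R_next = C + ceil(R_prev / T_hp) * C_hp
ceil(4 / 19) = ceil(0.2105) = 1
Interference = 1 * 2 = 2
R_next = 4 + 2 = 6

6


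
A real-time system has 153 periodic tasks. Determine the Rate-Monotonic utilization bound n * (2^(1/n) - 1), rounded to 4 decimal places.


Compute 2^(1/153) = 1.0045406514
Subtract 1: 1.0045406514 - 1 = 0.0045406514
Multiply by n: 153 * 0.0045406514 = 0.6947196642
Round to 4 dp: 0.6947

0.6947


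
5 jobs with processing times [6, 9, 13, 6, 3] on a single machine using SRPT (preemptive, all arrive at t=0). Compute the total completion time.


Since all jobs arrive at t=0, SRPT equals SPT ordering.
SPT order: [3, 6, 6, 9, 13]
Completion times:
  Job 1: p=3, C=3
  Job 2: p=6, C=9
  Job 3: p=6, C=15
  Job 4: p=9, C=24
  Job 5: p=13, C=37
Total completion time = 3 + 9 + 15 + 24 + 37 = 88

88


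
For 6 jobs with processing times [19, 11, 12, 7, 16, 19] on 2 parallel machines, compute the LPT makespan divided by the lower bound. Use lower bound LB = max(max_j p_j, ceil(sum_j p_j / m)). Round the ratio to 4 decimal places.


LPT order: [19, 19, 16, 12, 11, 7]
Machine loads after assignment: [42, 42]
LPT makespan = 42
Lower bound = max(max_job, ceil(total/2)) = max(19, 42) = 42
Ratio = 42 / 42 = 1.0

1.0


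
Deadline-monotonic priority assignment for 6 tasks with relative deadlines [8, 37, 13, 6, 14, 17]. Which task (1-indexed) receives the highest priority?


Sort tasks by relative deadline (ascending):
  Task 4: deadline = 6
  Task 1: deadline = 8
  Task 3: deadline = 13
  Task 5: deadline = 14
  Task 6: deadline = 17
  Task 2: deadline = 37
Priority order (highest first): [4, 1, 3, 5, 6, 2]
Highest priority task = 4

4


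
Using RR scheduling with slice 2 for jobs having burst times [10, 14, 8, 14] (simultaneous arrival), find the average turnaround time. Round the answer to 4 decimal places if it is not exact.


Time quantum = 2
Execution trace:
  J1 runs 2 units, time = 2
  J2 runs 2 units, time = 4
  J3 runs 2 units, time = 6
  J4 runs 2 units, time = 8
  J1 runs 2 units, time = 10
  J2 runs 2 units, time = 12
  J3 runs 2 units, time = 14
  J4 runs 2 units, time = 16
  J1 runs 2 units, time = 18
  J2 runs 2 units, time = 20
  J3 runs 2 units, time = 22
  J4 runs 2 units, time = 24
  J1 runs 2 units, time = 26
  J2 runs 2 units, time = 28
  J3 runs 2 units, time = 30
  J4 runs 2 units, time = 32
  J1 runs 2 units, time = 34
  J2 runs 2 units, time = 36
  J4 runs 2 units, time = 38
  J2 runs 2 units, time = 40
  J4 runs 2 units, time = 42
  J2 runs 2 units, time = 44
  J4 runs 2 units, time = 46
Finish times: [34, 44, 30, 46]
Average turnaround = 154/4 = 38.5

38.5


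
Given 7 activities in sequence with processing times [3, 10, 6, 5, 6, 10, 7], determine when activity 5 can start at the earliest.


Activity 5 starts after activities 1 through 4 complete.
Predecessor durations: [3, 10, 6, 5]
ES = 3 + 10 + 6 + 5 = 24

24


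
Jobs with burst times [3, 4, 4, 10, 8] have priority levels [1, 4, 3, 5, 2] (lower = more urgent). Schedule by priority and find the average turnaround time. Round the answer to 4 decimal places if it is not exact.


Sort by priority (ascending = highest first):
Order: [(1, 3), (2, 8), (3, 4), (4, 4), (5, 10)]
Completion times:
  Priority 1, burst=3, C=3
  Priority 2, burst=8, C=11
  Priority 3, burst=4, C=15
  Priority 4, burst=4, C=19
  Priority 5, burst=10, C=29
Average turnaround = 77/5 = 15.4

15.4


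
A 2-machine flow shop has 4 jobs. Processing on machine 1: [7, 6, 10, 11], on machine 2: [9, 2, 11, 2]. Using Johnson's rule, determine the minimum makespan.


Apply Johnson's rule:
  Group 1 (a <= b): [(1, 7, 9), (3, 10, 11)]
  Group 2 (a > b): [(2, 6, 2), (4, 11, 2)]
Optimal job order: [1, 3, 2, 4]
Schedule:
  Job 1: M1 done at 7, M2 done at 16
  Job 3: M1 done at 17, M2 done at 28
  Job 2: M1 done at 23, M2 done at 30
  Job 4: M1 done at 34, M2 done at 36
Makespan = 36

36


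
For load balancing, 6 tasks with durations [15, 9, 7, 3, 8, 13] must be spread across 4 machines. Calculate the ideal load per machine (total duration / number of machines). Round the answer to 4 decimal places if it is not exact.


Total processing time = 15 + 9 + 7 + 3 + 8 + 13 = 55
Number of machines = 4
Ideal balanced load = 55 / 4 = 13.75

13.75


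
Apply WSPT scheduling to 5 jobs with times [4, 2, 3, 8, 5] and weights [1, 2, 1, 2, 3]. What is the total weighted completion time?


Compute p/w ratios and sort ascending (WSPT): [(2, 2), (5, 3), (3, 1), (4, 1), (8, 2)]
Compute weighted completion times:
  Job (p=2,w=2): C=2, w*C=2*2=4
  Job (p=5,w=3): C=7, w*C=3*7=21
  Job (p=3,w=1): C=10, w*C=1*10=10
  Job (p=4,w=1): C=14, w*C=1*14=14
  Job (p=8,w=2): C=22, w*C=2*22=44
Total weighted completion time = 93

93


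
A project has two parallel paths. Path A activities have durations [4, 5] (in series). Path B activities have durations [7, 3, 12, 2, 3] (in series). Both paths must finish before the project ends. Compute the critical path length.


Path A total = 4 + 5 = 9
Path B total = 7 + 3 + 12 + 2 + 3 = 27
Critical path = longest path = max(9, 27) = 27

27


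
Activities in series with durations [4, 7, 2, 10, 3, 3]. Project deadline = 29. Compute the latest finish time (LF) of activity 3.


LF(activity 3) = deadline - sum of successor durations
Successors: activities 4 through 6 with durations [10, 3, 3]
Sum of successor durations = 16
LF = 29 - 16 = 13

13


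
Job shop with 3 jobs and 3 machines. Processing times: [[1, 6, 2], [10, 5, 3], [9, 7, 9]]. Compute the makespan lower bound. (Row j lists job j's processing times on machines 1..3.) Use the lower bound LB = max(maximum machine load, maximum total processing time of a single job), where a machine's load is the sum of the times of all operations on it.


Machine loads:
  Machine 1: 1 + 10 + 9 = 20
  Machine 2: 6 + 5 + 7 = 18
  Machine 3: 2 + 3 + 9 = 14
Max machine load = 20
Job totals:
  Job 1: 9
  Job 2: 18
  Job 3: 25
Max job total = 25
Lower bound = max(20, 25) = 25

25


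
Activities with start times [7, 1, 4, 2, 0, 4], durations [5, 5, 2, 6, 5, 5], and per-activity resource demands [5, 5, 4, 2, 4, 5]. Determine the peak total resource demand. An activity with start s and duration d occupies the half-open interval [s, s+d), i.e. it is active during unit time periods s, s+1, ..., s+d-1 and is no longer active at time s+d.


Each activity i is active on [start_i, start_i + duration_i).
Compute total resource usage per time slot:
  t=0: active resources = [4], total = 4
  t=1: active resources = [5, 4], total = 9
  t=2: active resources = [5, 2, 4], total = 11
  t=3: active resources = [5, 2, 4], total = 11
  t=4: active resources = [5, 4, 2, 4, 5], total = 20
  t=5: active resources = [5, 4, 2, 5], total = 16
  t=6: active resources = [2, 5], total = 7
  t=7: active resources = [5, 2, 5], total = 12
  t=8: active resources = [5, 5], total = 10
  t=9: active resources = [5], total = 5
  t=10: active resources = [5], total = 5
  t=11: active resources = [5], total = 5
Peak resource demand = 20

20


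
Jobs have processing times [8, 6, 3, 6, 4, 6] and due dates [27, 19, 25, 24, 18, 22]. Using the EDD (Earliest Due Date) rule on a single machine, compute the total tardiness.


Sort by due date (EDD order): [(4, 18), (6, 19), (6, 22), (6, 24), (3, 25), (8, 27)]
Compute completion times and tardiness:
  Job 1: p=4, d=18, C=4, tardiness=max(0,4-18)=0
  Job 2: p=6, d=19, C=10, tardiness=max(0,10-19)=0
  Job 3: p=6, d=22, C=16, tardiness=max(0,16-22)=0
  Job 4: p=6, d=24, C=22, tardiness=max(0,22-24)=0
  Job 5: p=3, d=25, C=25, tardiness=max(0,25-25)=0
  Job 6: p=8, d=27, C=33, tardiness=max(0,33-27)=6
Total tardiness = 6

6


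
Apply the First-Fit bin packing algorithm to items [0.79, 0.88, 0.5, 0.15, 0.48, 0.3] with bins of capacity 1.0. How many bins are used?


Place items sequentially using First-Fit:
  Item 0.79 -> new Bin 1
  Item 0.88 -> new Bin 2
  Item 0.5 -> new Bin 3
  Item 0.15 -> Bin 1 (now 0.94)
  Item 0.48 -> Bin 3 (now 0.98)
  Item 0.3 -> new Bin 4
Total bins used = 4

4


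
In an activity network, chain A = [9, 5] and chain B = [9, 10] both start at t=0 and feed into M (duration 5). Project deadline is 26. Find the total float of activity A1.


Forward pass: ES(A1) = sum of predecessors on chain A = 0
EF = ES + duration = 0 + 9 = 9
Backward pass: LF(M) = deadline = 26; LS(M) = 26 - 5 = 21
LF(A1) = LS(M) - sum(successors on chain A) = 21 - 5 = 16
LS = LF - duration = 16 - 9 = 7
Total float = LS - ES = 7 - 0 = 7

7


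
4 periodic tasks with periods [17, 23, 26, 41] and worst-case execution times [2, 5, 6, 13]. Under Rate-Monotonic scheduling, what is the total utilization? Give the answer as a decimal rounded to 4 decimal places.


Compute individual utilizations (exact fractions):
  Task 1: C/T = 2/17 (approx. 0.1176)
  Task 2: C/T = 5/23 (approx. 0.2174)
  Task 3: C/T = 6/26 = 3/13 (approx. 0.2308)
  Task 4: C/T = 13/41 (approx. 0.3171)
Total utilization U = 2/17 + 5/23 + 3/13 + 13/41 = 183995/208403
Rounded to 4 decimal places: U = 0.8829
RM (Liu & Layland) bound for 4 tasks = 0.756828; compare with U = 183995/208403 (approx. 0.882881)
bound < U <= 1, so the RM sufficient condition is not met (inconclusive; an exact test such as response-time analysis is needed).

0.8829


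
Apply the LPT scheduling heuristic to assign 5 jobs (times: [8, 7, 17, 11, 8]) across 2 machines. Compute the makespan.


Sort jobs in decreasing order (LPT): [17, 11, 8, 8, 7]
Assign each job to the least loaded machine:
  Machine 1: jobs [17, 8], load = 25
  Machine 2: jobs [11, 8, 7], load = 26
Makespan = max load = 26

26


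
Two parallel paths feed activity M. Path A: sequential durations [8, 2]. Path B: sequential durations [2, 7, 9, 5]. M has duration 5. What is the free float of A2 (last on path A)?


ES(A2) = sum of predecessors on chain A = 8
EF(A2) = ES + duration = 8 + 2 = 10
Successor of A2 is M. ES(M) = max(sum(A), sum(B)) = max(10, 23) = 23
Free float = ES(successor) - EF(current) = 23 - 10 = 13

13


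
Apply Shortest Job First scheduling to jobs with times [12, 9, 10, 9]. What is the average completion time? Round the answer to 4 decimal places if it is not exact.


SJF order (ascending): [9, 9, 10, 12]
Completion times:
  Job 1: burst=9, C=9
  Job 2: burst=9, C=18
  Job 3: burst=10, C=28
  Job 4: burst=12, C=40
Average completion = 95/4 = 23.75

23.75


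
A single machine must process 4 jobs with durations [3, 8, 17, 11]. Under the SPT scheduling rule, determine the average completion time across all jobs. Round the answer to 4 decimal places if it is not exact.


Sort jobs by processing time (SPT order): [3, 8, 11, 17]
Compute completion times sequentially:
  Job 1: processing = 3, completes at 3
  Job 2: processing = 8, completes at 11
  Job 3: processing = 11, completes at 22
  Job 4: processing = 17, completes at 39
Sum of completion times = 75
Average completion time = 75/4 = 18.75

18.75


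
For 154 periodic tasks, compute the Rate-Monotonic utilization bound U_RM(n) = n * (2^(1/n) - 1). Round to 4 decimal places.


Compute 2^(1/154) = 1.0045111002
Subtract 1: 1.0045111002 - 1 = 0.0045111002
Multiply by n: 154 * 0.0045111002 = 0.6947094308
Round to 4 dp: 0.6947

0.6947


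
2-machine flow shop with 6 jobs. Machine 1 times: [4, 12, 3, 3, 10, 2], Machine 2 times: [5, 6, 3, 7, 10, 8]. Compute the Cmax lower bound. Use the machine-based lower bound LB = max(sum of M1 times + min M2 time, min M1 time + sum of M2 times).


LB1 = sum(M1 times) + min(M2 times) = 34 + 3 = 37
LB2 = min(M1 times) + sum(M2 times) = 2 + 39 = 41
Lower bound = max(LB1, LB2) = max(37, 41) = 41

41


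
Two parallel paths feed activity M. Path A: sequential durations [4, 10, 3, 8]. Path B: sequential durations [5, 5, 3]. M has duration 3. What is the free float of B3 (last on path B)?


ES(B3) = sum of predecessors on chain B = 10
EF(B3) = ES + duration = 10 + 3 = 13
Successor of B3 is M. ES(M) = max(sum(A), sum(B)) = max(25, 13) = 25
Free float = ES(successor) - EF(current) = 25 - 13 = 12

12


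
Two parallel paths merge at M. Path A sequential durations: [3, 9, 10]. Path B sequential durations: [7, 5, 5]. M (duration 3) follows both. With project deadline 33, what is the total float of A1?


Forward pass: ES(A1) = sum of predecessors on chain A = 0
EF = ES + duration = 0 + 3 = 3
Backward pass: LF(M) = deadline = 33; LS(M) = 33 - 3 = 30
LF(A1) = LS(M) - sum(successors on chain A) = 30 - 19 = 11
LS = LF - duration = 11 - 3 = 8
Total float = LS - ES = 8 - 0 = 8

8


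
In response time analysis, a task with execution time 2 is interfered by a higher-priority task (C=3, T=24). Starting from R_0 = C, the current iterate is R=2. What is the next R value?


R_next = C + ceil(R_prev / T_hp) * C_hp
ceil(2 / 24) = ceil(0.0833) = 1
Interference = 1 * 3 = 3
R_next = 2 + 3 = 5

5


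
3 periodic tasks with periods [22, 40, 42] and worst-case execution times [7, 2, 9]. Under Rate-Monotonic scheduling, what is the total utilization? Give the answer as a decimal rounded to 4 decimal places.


Compute individual utilizations (exact fractions):
  Task 1: C/T = 7/22 (approx. 0.3182)
  Task 2: C/T = 2/40 = 1/20 (approx. 0.05)
  Task 3: C/T = 9/42 = 3/14 (approx. 0.2143)
Total utilization U = 7/22 + 1/20 + 3/14 = 897/1540
Rounded to 4 decimal places: U = 0.5825
RM (Liu & Layland) bound for 3 tasks = 0.779763; compare with U = 897/1540 (approx. 0.582468)
U <= bound, so schedulable by RM sufficient condition.

0.5825


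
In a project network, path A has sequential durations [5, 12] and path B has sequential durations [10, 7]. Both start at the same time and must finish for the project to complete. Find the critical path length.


Path A total = 5 + 12 = 17
Path B total = 10 + 7 = 17
Critical path = longest path = max(17, 17) = 17

17


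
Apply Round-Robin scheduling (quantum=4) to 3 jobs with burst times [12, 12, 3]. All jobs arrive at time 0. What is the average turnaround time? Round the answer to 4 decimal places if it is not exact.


Time quantum = 4
Execution trace:
  J1 runs 4 units, time = 4
  J2 runs 4 units, time = 8
  J3 runs 3 units, time = 11
  J1 runs 4 units, time = 15
  J2 runs 4 units, time = 19
  J1 runs 4 units, time = 23
  J2 runs 4 units, time = 27
Finish times: [23, 27, 11]
Average turnaround = 61/3 = 20.3333

20.3333


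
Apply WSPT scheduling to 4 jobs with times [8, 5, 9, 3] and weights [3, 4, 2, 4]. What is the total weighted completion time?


Compute p/w ratios and sort ascending (WSPT): [(3, 4), (5, 4), (8, 3), (9, 2)]
Compute weighted completion times:
  Job (p=3,w=4): C=3, w*C=4*3=12
  Job (p=5,w=4): C=8, w*C=4*8=32
  Job (p=8,w=3): C=16, w*C=3*16=48
  Job (p=9,w=2): C=25, w*C=2*25=50
Total weighted completion time = 142

142


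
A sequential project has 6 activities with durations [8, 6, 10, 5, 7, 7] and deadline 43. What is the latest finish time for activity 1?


LF(activity 1) = deadline - sum of successor durations
Successors: activities 2 through 6 with durations [6, 10, 5, 7, 7]
Sum of successor durations = 35
LF = 43 - 35 = 8

8


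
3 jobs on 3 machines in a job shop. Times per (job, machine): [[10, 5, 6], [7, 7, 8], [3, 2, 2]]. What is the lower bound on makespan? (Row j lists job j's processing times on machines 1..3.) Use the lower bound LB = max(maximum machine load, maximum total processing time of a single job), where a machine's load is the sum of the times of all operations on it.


Machine loads:
  Machine 1: 10 + 7 + 3 = 20
  Machine 2: 5 + 7 + 2 = 14
  Machine 3: 6 + 8 + 2 = 16
Max machine load = 20
Job totals:
  Job 1: 21
  Job 2: 22
  Job 3: 7
Max job total = 22
Lower bound = max(20, 22) = 22

22


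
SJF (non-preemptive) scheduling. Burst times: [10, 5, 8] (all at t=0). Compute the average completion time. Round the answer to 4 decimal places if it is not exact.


SJF order (ascending): [5, 8, 10]
Completion times:
  Job 1: burst=5, C=5
  Job 2: burst=8, C=13
  Job 3: burst=10, C=23
Average completion = 41/3 = 13.6667

13.6667
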